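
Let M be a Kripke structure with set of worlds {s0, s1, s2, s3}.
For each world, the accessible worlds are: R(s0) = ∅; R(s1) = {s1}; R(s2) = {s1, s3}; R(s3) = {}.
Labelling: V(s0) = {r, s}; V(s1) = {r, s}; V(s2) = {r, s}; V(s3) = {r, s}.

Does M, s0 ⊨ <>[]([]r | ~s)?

No

At s0: no accessible worlds, so <>[]([]r | ~s) is false.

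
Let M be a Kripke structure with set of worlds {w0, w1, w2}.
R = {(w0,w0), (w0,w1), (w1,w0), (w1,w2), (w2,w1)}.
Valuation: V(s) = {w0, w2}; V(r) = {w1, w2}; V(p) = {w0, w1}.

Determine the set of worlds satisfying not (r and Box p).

Let φ = not (r and Box p). Evaluate φ at each world:
  w0 (successors {w0, w1}): φ is true.
  w1 (successors {w0, w2}): φ is true.
  w2 (successors {w1}): φ is false.
For instance, at w1:
  At w1: r and Box p is false, so not (r and Box p) is true.
    At w1: r is true, Box p is false, so r and Box p is false.
      At w1: Box p requires p at every successor {w0, w2}.
        p fails at w2, so Box p is false at w1.
Satisfying worlds: {w0, w1}

w0, w1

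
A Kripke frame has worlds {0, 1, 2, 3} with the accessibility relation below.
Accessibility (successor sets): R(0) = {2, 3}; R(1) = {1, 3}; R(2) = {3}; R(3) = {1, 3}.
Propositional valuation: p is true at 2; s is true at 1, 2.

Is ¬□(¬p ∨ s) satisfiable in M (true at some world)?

No

Let φ = ¬□(¬p ∨ s). Evaluate φ at each world:
  0 (successors {2, 3}): φ is false.
  1 (successors {1, 3}): φ is false.
  2 (successors {3}): φ is false.
  3 (successors {1, 3}): φ is false.
For instance, at 2:
  At 2: □(¬p ∨ s) is true, so ¬□(¬p ∨ s) is false.
    At 2: □(¬p ∨ s) requires ¬p ∨ s at every successor {3}.
      At 3: ¬p ∨ s is true.
    So □(¬p ∨ s) is true at 2.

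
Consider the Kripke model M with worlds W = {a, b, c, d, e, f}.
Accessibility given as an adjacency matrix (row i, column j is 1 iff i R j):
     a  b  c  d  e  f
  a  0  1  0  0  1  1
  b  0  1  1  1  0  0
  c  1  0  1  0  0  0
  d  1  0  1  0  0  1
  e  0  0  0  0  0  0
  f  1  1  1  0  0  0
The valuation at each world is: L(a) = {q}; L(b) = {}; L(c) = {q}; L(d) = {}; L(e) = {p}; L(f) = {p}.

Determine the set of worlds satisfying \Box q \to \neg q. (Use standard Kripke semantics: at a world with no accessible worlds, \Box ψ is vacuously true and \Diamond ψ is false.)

Let φ = \Box q \to \neg q. Evaluate φ at each world:
  a (successors {b, e, f}): φ is true.
  b (successors {b, c, d}): φ is true.
  c (successors {a, c}): φ is false.
  d (successors {a, c, f}): φ is true.
  e (successors ∅): φ is true.
  f (successors {a, b, c}): φ is true.
For instance, at d:
  At d: \Box q is false, \neg q is true, so \Box q \to \neg q is true.
    At d: \Box q requires q at every successor {a, c, f}.
      q fails at f, so \Box q is false at d.
Satisfying worlds: {a, b, d, e, f}

a, b, d, e, f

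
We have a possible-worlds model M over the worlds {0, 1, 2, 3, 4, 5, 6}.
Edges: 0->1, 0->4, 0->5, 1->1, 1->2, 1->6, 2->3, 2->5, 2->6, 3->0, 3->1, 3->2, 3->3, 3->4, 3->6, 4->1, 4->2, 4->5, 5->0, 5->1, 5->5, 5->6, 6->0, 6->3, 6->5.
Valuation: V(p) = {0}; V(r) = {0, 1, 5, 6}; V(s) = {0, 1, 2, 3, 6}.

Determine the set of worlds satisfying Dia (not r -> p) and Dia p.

3, 5, 6

Let φ = Dia (not r -> p) and Dia p. Evaluate φ at each world:
  0 (successors {1, 4, 5}): φ is false.
  1 (successors {1, 2, 6}): φ is false.
  2 (successors {3, 5, 6}): φ is false.
  3 (successors {0, 1, 2, 3, 4, 6}): φ is true.
  4 (successors {1, 2, 5}): φ is false.
  5 (successors {0, 1, 5, 6}): φ is true.
  6 (successors {0, 3, 5}): φ is true.
For instance, at 2:
  At 2: Dia (not r -> p) is true, Dia p is false, so Dia (not r -> p) and Dia p is false.
    At 2: Dia (not r -> p) requires not r -> p at some successor in {3, 5, 6}.
      not r -> p holds at 5, so Dia (not r -> p) is true at 2.
    At 2: Dia p requires p at some successor in {3, 5, 6}.
      At 3: p is false.
      At 5: p is false.
      At 6: p is false.
    So Dia p is false at 2.
Satisfying worlds: {3, 5, 6}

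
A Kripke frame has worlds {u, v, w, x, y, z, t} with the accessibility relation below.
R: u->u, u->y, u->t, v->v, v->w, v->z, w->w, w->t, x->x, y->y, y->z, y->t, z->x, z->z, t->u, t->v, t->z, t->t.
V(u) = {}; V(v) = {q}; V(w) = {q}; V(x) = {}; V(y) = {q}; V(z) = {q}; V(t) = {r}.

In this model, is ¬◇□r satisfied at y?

At y: ◇□r is false, so ¬◇□r is true.
  At y: ◇□r requires □r at some successor in {y, z, t}.
    At y: □r is false.
    At z: □r is false.
    At t: □r is false.
  So ◇□r is false at y.

Yes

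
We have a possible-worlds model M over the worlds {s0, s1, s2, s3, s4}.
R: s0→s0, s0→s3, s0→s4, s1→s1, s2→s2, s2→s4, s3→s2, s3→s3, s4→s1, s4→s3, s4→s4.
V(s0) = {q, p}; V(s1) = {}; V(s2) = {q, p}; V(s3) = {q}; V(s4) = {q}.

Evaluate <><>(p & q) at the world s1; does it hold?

At s1: <><>(p & q) requires <>(p & q) at some successor in {s1}.
  At s1: <>(p & q) is false.
So <><>(p & q) is false at s1.

No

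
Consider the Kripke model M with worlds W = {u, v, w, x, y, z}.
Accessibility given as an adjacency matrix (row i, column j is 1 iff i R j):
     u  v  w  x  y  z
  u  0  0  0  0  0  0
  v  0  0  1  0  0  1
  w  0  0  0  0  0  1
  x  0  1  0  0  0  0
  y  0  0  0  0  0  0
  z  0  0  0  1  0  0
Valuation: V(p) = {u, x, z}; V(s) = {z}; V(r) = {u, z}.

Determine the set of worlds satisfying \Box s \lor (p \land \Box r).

Let φ = \Box s \lor (p \land \Box r). Evaluate φ at each world:
  u (successors ∅): φ is true.
  v (successors {w, z}): φ is false.
  w (successors {z}): φ is true.
  x (successors {v}): φ is false.
  y (successors ∅): φ is true.
  z (successors {x}): φ is false.
For instance, at x:
  At x: \Box s is false, p \land \Box r is false, so \Box s \lor (p \land \Box r) is false.
    At x: \Box s requires s at every successor {v}.
      s fails at v, so \Box s is false at x.
    At x: p is true, \Box r is false, so p \land \Box r is false.
      At x: \Box r requires r at every successor {v}.
        r fails at v, so \Box r is false at x.
Satisfying worlds: {u, w, y}

u, w, y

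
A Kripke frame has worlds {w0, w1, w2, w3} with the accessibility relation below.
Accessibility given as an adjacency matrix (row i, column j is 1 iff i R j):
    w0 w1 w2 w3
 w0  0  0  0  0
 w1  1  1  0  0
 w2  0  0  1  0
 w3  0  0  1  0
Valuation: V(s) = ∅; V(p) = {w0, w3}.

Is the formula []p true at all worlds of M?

No

Let φ = []p. Evaluate φ at each world:
  w0 (successors ∅): φ is true.
  w1 (successors {w0, w1}): φ is false.
  w2 (successors {w2}): φ is false.
  w3 (successors {w2}): φ is false.
Detail at w1 (counterexample):
  At w1: []p requires p at every successor {w0, w1}.
    p fails at w1, so []p is false at w1.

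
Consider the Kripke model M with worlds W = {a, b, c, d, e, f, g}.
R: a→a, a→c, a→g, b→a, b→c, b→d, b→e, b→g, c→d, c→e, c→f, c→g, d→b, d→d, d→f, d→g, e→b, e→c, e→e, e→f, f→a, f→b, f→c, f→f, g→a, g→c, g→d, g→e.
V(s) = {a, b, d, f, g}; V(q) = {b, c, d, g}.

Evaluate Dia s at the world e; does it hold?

Yes

At e: Dia s requires s at some successor in {b, c, e, f}.
  s holds at b, so Dia s is true at e.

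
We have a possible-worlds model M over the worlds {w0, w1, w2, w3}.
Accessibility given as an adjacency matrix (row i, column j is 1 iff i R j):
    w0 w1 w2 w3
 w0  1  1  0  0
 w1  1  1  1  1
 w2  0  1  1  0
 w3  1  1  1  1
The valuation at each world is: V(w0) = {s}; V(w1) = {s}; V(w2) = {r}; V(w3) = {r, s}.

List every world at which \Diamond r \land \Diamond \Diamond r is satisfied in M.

w1, w2, w3

Recall that \Diamond ψ holds at a world iff ψ holds at some accessible world.
Let φ = \Diamond r \land \Diamond \Diamond r. Evaluate φ at each world:
  w0 (successors {w0, w1}): φ is false.
  w1 (successors {w0, w1, w2, w3}): φ is true.
  w2 (successors {w1, w2}): φ is true.
  w3 (successors {w0, w1, w2, w3}): φ is true.
For instance, at w1:
  At w1: \Diamond r is true, \Diamond \Diamond r is true, so \Diamond r \land \Diamond \Diamond r is true.
    At w1: \Diamond r requires r at some successor in {w0, w1, w2, w3}.
      r holds at w2, so \Diamond r is true at w1.
    At w1: \Diamond \Diamond r requires \Diamond r at some successor in {w0, w1, w2, w3}.
      \Diamond r holds at w1, so \Diamond \Diamond r is true at w1.
Satisfying worlds: {w1, w2, w3}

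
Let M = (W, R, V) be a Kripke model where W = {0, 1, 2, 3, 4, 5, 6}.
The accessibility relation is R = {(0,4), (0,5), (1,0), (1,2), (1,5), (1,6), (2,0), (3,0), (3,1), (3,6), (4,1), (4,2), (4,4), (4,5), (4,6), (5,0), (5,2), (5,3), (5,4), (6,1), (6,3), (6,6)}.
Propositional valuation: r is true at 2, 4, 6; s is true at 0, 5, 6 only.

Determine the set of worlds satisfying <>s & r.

Recall that <>ψ holds at a world iff ψ holds at some accessible world.
Let φ = <>s & r. Evaluate φ at each world:
  0 (successors {4, 5}): φ is false.
  1 (successors {0, 2, 5, 6}): φ is false.
  2 (successors {0}): φ is true.
  3 (successors {0, 1, 6}): φ is false.
  4 (successors {1, 2, 4, 5, 6}): φ is true.
  5 (successors {0, 2, 3, 4}): φ is false.
  6 (successors {1, 3, 6}): φ is true.
For instance, at 6:
  At 6: <>s is true, r is true, so <>s & r is true.
    At 6: <>s requires s at some successor in {1, 3, 6}.
      s holds at 6, so <>s is true at 6.
Satisfying worlds: {2, 4, 6}

2, 4, 6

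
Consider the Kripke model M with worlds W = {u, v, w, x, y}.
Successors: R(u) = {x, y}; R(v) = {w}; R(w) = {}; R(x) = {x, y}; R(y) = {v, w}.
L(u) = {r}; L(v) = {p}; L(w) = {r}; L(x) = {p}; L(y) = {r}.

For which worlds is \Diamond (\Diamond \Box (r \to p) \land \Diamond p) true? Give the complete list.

Let φ = \Diamond (\Diamond \Box (r \to p) \land \Diamond p). Evaluate φ at each world:
  u (successors {x, y}): φ is true.
  v (successors {w}): φ is false.
  w (successors ∅): φ is false.
  x (successors {x, y}): φ is true.
  y (successors {v, w}): φ is false.
For instance, at u:
  At u: \Diamond (\Diamond \Box (r \to p) \land \Diamond p) requires \Diamond \Box (r \to p) \land \Diamond p at some successor in {x, y}.
    \Diamond \Box (r \to p) \land \Diamond p holds at y, so \Diamond (\Diamond \Box (r \to p) \land \Diamond p) is true at u.
      At y: \Diamond \Box (r \to p) is true, \Diamond p is true, so \Diamond \Box (r \to p) \land \Diamond p is true.
Satisfying worlds: {u, x}

u, x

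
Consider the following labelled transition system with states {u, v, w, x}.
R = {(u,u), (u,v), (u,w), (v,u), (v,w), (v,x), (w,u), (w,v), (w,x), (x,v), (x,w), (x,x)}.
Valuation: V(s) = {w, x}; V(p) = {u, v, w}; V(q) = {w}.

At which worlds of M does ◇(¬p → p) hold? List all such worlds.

Let φ = ◇(¬p → p). Evaluate φ at each world:
  u (successors {u, v, w}): φ is true.
  v (successors {u, w, x}): φ is true.
  w (successors {u, v, x}): φ is true.
  x (successors {v, w, x}): φ is true.
For instance, at x:
  At x: ◇(¬p → p) requires ¬p → p at some successor in {v, w, x}.
    ¬p → p holds at v, so ◇(¬p → p) is true at x.
Satisfying worlds: {u, v, w, x}

u, v, w, x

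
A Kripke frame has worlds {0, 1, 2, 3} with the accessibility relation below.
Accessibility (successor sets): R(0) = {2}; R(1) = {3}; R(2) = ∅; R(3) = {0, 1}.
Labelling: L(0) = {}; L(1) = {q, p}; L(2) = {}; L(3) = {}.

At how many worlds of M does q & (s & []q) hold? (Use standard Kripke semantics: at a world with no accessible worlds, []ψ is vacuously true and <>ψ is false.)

0

Let φ = q & (s & []q). Evaluate φ at each world:
  0 (successors {2}): φ is false.
  1 (successors {3}): φ is false.
  2 (successors ∅): φ is false.
  3 (successors {0, 1}): φ is false.
For instance, at 1:
  At 1: q is true, s & []q is false, so q & (s & []q) is false.
    At 1: s is false, []q is false, so s & []q is false.
      At 1: []q requires q at every successor {3}.
        q fails at 3, so []q is false at 1.
Satisfying worlds: none.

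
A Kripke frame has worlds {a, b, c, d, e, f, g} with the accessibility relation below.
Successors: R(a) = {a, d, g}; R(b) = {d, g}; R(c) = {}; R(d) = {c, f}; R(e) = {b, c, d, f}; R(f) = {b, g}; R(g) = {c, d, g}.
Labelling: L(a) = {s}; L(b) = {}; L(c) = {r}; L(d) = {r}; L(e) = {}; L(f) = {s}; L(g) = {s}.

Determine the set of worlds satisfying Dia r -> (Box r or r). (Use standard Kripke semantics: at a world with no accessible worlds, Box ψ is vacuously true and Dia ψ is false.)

c, d, f

Let φ = Dia r -> (Box r or r). Evaluate φ at each world:
  a (successors {a, d, g}): φ is false.
  b (successors {d, g}): φ is false.
  c (successors ∅): φ is true.
  d (successors {c, f}): φ is true.
  e (successors {b, c, d, f}): φ is false.
  f (successors {b, g}): φ is true.
  g (successors {c, d, g}): φ is false.
For instance, at b:
  At b: Dia r is true, Box r or r is false, so Dia r -> (Box r or r) is false.
    At b: Dia r requires r at some successor in {d, g}.
      r holds at d, so Dia r is true at b.
    At b: Box r is false, r is false, so Box r or r is false.
      At b: Box r requires r at every successor {d, g}.
        r fails at g, so Box r is false at b.
Satisfying worlds: {c, d, f}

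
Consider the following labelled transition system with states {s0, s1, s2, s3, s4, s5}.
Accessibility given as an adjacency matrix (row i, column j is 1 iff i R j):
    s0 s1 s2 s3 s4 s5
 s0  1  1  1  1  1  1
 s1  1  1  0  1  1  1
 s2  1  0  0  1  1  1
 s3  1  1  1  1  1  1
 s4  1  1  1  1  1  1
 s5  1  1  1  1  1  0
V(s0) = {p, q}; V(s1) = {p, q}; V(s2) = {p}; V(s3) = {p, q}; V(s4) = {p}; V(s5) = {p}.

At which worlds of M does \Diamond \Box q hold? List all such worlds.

none

Let φ = \Diamond \Box q. Evaluate φ at each world:
  s0 (successors {s0, s1, s2, s3, s4, s5}): φ is false.
  s1 (successors {s0, s1, s3, s4, s5}): φ is false.
  s2 (successors {s0, s3, s4, s5}): φ is false.
  s3 (successors {s0, s1, s2, s3, s4, s5}): φ is false.
  s4 (successors {s0, s1, s2, s3, s4, s5}): φ is false.
  s5 (successors {s0, s1, s2, s3, s4}): φ is false.
For instance, at s4:
  At s4: \Diamond \Box q requires \Box q at some successor in {s0, s1, s2, s3, s4, s5}.
    At s0: \Box q is false.
    At s1: \Box q is false.
    At s2: \Box q is false.
    At s3: \Box q is false.
    At s4: \Box q is false.
    At s5: \Box q is false.
  So \Diamond \Box q is false at s4.
Satisfying worlds: none.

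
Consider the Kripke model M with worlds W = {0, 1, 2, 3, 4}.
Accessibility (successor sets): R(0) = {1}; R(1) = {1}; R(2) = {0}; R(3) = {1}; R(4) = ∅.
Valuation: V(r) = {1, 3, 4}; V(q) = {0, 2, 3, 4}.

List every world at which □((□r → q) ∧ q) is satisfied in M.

Let φ = □((□r → q) ∧ q). Evaluate φ at each world:
  0 (successors {1}): φ is false.
  1 (successors {1}): φ is false.
  2 (successors {0}): φ is true.
  3 (successors {1}): φ is false.
  4 (successors ∅): φ is true.
For instance, at 0:
  At 0: □((□r → q) ∧ q) requires (□r → q) ∧ q at every successor {1}.
    (□r → q) ∧ q fails at 1, so □((□r → q) ∧ q) is false at 0.
      At 1: □r → q is false, q is false, so (□r → q) ∧ q is false.
Satisfying worlds: {2, 4}

2, 4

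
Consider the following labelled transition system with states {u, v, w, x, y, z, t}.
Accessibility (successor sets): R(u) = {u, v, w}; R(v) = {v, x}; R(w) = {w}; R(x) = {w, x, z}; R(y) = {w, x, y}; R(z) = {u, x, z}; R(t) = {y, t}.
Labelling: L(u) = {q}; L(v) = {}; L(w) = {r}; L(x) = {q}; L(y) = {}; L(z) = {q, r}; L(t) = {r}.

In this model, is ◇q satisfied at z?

Yes

At z: ◇q requires q at some successor in {u, x, z}.
  q holds at u, so ◇q is true at z.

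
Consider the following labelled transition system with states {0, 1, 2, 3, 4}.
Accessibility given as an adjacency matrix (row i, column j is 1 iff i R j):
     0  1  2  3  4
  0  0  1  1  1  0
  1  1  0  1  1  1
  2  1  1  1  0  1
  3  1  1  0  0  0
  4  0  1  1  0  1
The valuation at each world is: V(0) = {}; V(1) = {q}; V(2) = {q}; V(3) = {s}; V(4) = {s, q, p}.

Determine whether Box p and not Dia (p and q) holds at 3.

At 3: Box p is false, not Dia (p and q) is true, so Box p and not Dia (p and q) is false.
  At 3: Box p requires p at every successor {0, 1}.
    p fails at 0, so Box p is false at 3.
  At 3: Dia (p and q) is false, so not Dia (p and q) is true.
    At 3: Dia (p and q) requires p and q at some successor in {0, 1}.
      At 0: p and q is false.
      At 1: p and q is false.
    So Dia (p and q) is false at 3.

No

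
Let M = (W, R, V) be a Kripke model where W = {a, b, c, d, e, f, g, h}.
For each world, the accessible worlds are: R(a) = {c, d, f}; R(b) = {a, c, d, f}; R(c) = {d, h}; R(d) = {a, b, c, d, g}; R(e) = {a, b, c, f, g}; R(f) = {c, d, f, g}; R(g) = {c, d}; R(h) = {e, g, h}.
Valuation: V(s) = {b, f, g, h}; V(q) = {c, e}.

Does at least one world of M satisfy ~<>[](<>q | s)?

No

Let φ = ~<>[](<>q | s). Evaluate φ at each world:
  a (successors {c, d, f}): φ is false.
  b (successors {a, c, d, f}): φ is false.
  c (successors {d, h}): φ is false.
  d (successors {a, b, c, d, g}): φ is false.
  e (successors {a, b, c, f, g}): φ is false.
  f (successors {c, d, f, g}): φ is false.
  g (successors {c, d}): φ is false.
  h (successors {e, g, h}): φ is false.
For instance, at c:
  At c: <>[](<>q | s) is true, so ~<>[](<>q | s) is false.
    At c: <>[](<>q | s) requires [](<>q | s) at some successor in {d, h}.
      [](<>q | s) holds at h, so <>[](<>q | s) is true at c.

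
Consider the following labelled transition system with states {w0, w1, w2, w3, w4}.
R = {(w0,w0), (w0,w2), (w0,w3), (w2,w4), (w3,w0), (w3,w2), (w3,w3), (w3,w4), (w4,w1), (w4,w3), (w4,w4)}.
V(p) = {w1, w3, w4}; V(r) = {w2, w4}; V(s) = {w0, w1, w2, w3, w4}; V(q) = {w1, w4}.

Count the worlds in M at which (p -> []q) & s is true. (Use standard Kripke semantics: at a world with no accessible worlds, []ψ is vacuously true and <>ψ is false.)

Let φ = (p -> []q) & s. Evaluate φ at each world:
  w0 (successors {w0, w2, w3}): φ is true.
  w1 (successors ∅): φ is true.
  w2 (successors {w4}): φ is true.
  w3 (successors {w0, w2, w3, w4}): φ is false.
  w4 (successors {w1, w3, w4}): φ is false.
For instance, at w3:
  At w3: p -> []q is false, s is true, so (p -> []q) & s is false.
    At w3: p is true, []q is false, so p -> []q is false.
      At w3: []q requires q at every successor {w0, w2, w3, w4}.
        q fails at w0, so []q is false at w3.
Satisfying worlds: {w0, w1, w2}

3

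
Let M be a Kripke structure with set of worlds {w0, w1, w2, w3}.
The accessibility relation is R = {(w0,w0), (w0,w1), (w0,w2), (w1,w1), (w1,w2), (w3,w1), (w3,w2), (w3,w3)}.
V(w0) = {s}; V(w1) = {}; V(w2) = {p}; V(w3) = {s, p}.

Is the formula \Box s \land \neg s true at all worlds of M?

No

Let φ = \Box s \land \neg s. Evaluate φ at each world:
  w0 (successors {w0, w1, w2}): φ is false.
  w1 (successors {w1, w2}): φ is false.
  w2 (successors ∅): φ is true.
  w3 (successors {w1, w2, w3}): φ is false.
Detail at w0 (counterexample):
  At w0: \Box s is false, \neg s is false, so \Box s \land \neg s is false.
    At w0: \Box s requires s at every successor {w0, w1, w2}.
      s fails at w1, so \Box s is false at w0.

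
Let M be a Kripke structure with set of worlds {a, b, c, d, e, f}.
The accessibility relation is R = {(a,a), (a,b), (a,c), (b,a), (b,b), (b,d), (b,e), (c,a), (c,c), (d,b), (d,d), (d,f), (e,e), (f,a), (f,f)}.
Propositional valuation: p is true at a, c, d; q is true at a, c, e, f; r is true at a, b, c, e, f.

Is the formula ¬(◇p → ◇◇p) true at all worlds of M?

No

Let φ = ¬(◇p → ◇◇p). Evaluate φ at each world:
  a (successors {a, b, c}): φ is false.
  b (successors {a, b, d, e}): φ is false.
  c (successors {a, c}): φ is false.
  d (successors {b, d, f}): φ is false.
  e (successors {e}): φ is false.
  f (successors {a, f}): φ is false.
Detail at a (counterexample):
  At a: ◇p → ◇◇p is true, so ¬(◇p → ◇◇p) is false.
    At a: ◇p is true, ◇◇p is true, so ◇p → ◇◇p is true.
      At a: ◇p requires p at some successor in {a, b, c}.
        p holds at a, so ◇p is true at a.
      At a: ◇◇p requires ◇p at some successor in {a, b, c}.
        ◇p holds at a, so ◇◇p is true at a.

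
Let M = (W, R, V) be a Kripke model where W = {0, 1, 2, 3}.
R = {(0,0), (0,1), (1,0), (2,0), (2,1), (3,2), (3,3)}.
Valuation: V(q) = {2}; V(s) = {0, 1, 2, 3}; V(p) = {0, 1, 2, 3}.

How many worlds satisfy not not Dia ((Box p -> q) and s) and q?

Let φ = not not Dia ((Box p -> q) and s) and q. Evaluate φ at each world:
  0 (successors {0, 1}): φ is false.
  1 (successors {0}): φ is false.
  2 (successors {0, 1}): φ is false.
  3 (successors {2, 3}): φ is false.
For instance, at 3:
  At 3: not not Dia ((Box p -> q) and s) is true, q is false, so not not Dia ((Box p -> q) and s) and q is false.
    At 3: not Dia ((Box p -> q) and s) is false, so not not Dia ((Box p -> q) and s) is true.
      At 3: Dia ((Box p -> q) and s) is true, so not Dia ((Box p -> q) and s) is false.
Satisfying worlds: none.

0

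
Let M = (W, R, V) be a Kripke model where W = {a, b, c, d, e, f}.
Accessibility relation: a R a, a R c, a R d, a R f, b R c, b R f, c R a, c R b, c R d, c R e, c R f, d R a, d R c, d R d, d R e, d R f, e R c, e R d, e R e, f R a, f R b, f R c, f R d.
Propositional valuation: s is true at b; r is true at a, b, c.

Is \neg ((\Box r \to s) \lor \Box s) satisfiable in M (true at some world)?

No

Recall that \Box ψ holds at a world iff ψ holds at every accessible world, and \Diamond ψ holds iff ψ holds at some accessible world.
Let φ = \neg ((\Box r \to s) \lor \Box s). Evaluate φ at each world:
  a (successors {a, c, d, f}): φ is false.
  b (successors {c, f}): φ is false.
  c (successors {a, b, d, e, f}): φ is false.
  d (successors {a, c, d, e, f}): φ is false.
  e (successors {c, d, e}): φ is false.
  f (successors {a, b, c, d}): φ is false.
For instance, at f:
  At f: (\Box r \to s) \lor \Box s is true, so \neg ((\Box r \to s) \lor \Box s) is false.
    At f: \Box r \to s is true, \Box s is false, so (\Box r \to s) \lor \Box s is true.
      At f: \Box r is false, s is false, so \Box r \to s is true.
      At f: \Box s requires s at every successor {a, b, c, d}.
        s fails at a, so \Box s is false at f.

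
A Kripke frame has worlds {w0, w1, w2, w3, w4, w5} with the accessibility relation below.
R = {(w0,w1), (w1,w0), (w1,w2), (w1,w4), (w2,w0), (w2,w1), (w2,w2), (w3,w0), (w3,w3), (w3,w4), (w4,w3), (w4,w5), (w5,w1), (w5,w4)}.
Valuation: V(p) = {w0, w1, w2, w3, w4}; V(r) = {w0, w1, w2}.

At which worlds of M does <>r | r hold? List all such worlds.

Let φ = <>r | r. Evaluate φ at each world:
  w0 (successors {w1}): φ is true.
  w1 (successors {w0, w2, w4}): φ is true.
  w2 (successors {w0, w1, w2}): φ is true.
  w3 (successors {w0, w3, w4}): φ is true.
  w4 (successors {w3, w5}): φ is false.
  w5 (successors {w1, w4}): φ is true.
For instance, at w1:
  At w1: <>r is true, r is true, so <>r | r is true.
    At w1: <>r requires r at some successor in {w0, w2, w4}.
      r holds at w0, so <>r is true at w1.
Satisfying worlds: {w0, w1, w2, w3, w5}

w0, w1, w2, w3, w5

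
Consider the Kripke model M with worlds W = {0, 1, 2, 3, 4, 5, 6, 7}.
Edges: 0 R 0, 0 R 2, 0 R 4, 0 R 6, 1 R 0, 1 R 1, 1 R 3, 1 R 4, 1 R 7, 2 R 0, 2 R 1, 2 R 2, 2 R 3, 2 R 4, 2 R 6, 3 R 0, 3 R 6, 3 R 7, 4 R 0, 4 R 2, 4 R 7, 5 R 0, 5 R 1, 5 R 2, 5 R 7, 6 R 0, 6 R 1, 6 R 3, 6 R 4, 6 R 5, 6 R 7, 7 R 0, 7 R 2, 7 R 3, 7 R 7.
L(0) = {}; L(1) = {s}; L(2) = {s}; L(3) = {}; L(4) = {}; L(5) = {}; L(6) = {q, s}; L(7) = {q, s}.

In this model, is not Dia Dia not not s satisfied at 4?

At 4: Dia Dia not not s is true, so not Dia Dia not not s is false.
  At 4: Dia Dia not not s requires Dia not not s at some successor in {0, 2, 7}.
    Dia not not s holds at 0, so Dia Dia not not s is true at 4.
      At 0: Dia not not s requires not not s at some successor in {0, 2, 4, 6}.
        not not s holds at 2, so Dia not not s is true at 0.

No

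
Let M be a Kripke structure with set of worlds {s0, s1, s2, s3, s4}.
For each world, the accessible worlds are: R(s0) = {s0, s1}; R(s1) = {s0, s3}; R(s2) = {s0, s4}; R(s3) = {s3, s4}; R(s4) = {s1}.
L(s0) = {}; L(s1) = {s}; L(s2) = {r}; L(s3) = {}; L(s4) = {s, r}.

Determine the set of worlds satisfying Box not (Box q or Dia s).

Recall that Box ψ holds at a world iff ψ holds at every accessible world, and Dia ψ holds iff ψ holds at some accessible world.
Let φ = Box not (Box q or Dia s). Evaluate φ at each world:
  s0 (successors {s0, s1}): φ is false.
  s1 (successors {s0, s3}): φ is false.
  s2 (successors {s0, s4}): φ is false.
  s3 (successors {s3, s4}): φ is false.
  s4 (successors {s1}): φ is true.
For instance, at s4:
  At s4: Box not (Box q or Dia s) requires not (Box q or Dia s) at every successor {s1}.
      At s1: Box q or Dia s is false, so not (Box q or Dia s) is true.
  So Box not (Box q or Dia s) is true at s4.
Satisfying worlds: {s4}

s4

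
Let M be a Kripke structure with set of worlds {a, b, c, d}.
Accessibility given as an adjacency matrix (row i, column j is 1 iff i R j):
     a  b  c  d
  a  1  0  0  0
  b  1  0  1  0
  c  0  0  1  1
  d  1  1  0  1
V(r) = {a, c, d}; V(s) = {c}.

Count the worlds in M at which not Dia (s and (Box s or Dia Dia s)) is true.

Let φ = not Dia (s and (Box s or Dia Dia s)). Evaluate φ at each world:
  a (successors {a}): φ is true.
  b (successors {a, c}): φ is false.
  c (successors {c, d}): φ is false.
  d (successors {a, b, d}): φ is true.
For instance, at b:
  At b: Dia (s and (Box s or Dia Dia s)) is true, so not Dia (s and (Box s or Dia Dia s)) is false.
    At b: Dia (s and (Box s or Dia Dia s)) requires s and (Box s or Dia Dia s) at some successor in {a, c}.
      s and (Box s or Dia Dia s) holds at c, so Dia (s and (Box s or Dia Dia s)) is true at b.
Satisfying worlds: {a, d}

2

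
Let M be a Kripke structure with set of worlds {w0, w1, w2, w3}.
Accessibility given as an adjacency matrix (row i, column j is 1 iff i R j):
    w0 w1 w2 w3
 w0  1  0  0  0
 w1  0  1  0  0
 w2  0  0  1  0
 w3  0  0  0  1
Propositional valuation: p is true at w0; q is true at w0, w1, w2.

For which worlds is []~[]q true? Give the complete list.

Let φ = []~[]q. Evaluate φ at each world:
  w0 (successors {w0}): φ is false.
  w1 (successors {w1}): φ is false.
  w2 (successors {w2}): φ is false.
  w3 (successors {w3}): φ is true.
For instance, at w2:
  At w2: []~[]q requires ~[]q at every successor {w2}.
    ~[]q fails at w2, so []~[]q is false at w2.
      At w2: []q is true, so ~[]q is false.
Satisfying worlds: {w3}

w3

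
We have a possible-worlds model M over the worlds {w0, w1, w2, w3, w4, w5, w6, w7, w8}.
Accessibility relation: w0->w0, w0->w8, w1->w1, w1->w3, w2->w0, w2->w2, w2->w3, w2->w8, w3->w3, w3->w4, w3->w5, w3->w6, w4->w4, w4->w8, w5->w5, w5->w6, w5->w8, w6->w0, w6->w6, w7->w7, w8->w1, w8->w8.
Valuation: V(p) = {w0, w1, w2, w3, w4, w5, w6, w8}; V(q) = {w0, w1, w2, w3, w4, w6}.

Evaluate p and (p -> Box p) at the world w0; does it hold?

Yes

At w0: p is true, p -> Box p is true, so p and (p -> Box p) is true.
  At w0: p is true, Box p is true, so p -> Box p is true.
    At w0: Box p requires p at every successor {w0, w8}.
      At w0: p is true.
      At w8: p is true.
    So Box p is true at w0.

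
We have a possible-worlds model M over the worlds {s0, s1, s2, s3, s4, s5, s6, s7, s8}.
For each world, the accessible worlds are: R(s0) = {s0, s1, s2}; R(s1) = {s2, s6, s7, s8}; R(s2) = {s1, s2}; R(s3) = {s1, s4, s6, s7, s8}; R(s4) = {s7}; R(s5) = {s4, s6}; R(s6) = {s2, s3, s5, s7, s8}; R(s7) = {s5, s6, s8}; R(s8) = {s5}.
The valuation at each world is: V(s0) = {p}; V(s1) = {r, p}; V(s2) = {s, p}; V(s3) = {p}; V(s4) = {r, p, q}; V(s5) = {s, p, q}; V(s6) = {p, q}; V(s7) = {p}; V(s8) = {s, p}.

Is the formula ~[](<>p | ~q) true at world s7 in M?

No

At s7: [](<>p | ~q) is true, so ~[](<>p | ~q) is false.
  At s7: [](<>p | ~q) requires <>p | ~q at every successor {s5, s6, s8}.
      At s5: <>p is true, ~q is false, so <>p | ~q is true.
      At s6: <>p is true, ~q is false, so <>p | ~q is true.
      At s8: <>p is true, ~q is true, so <>p | ~q is true.
  So [](<>p | ~q) is true at s7.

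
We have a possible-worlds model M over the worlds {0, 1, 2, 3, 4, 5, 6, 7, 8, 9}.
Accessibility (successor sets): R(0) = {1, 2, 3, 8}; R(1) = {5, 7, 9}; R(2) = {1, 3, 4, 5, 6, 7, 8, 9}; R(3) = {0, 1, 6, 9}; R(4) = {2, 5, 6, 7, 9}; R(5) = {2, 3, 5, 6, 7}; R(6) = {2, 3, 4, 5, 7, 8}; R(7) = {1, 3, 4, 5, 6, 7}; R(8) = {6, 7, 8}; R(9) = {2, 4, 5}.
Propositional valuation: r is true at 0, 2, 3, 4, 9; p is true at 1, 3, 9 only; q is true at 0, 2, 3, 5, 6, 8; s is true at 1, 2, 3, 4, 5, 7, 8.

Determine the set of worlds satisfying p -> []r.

0, 2, 4, 5, 6, 7, 8

Let φ = p -> []r. Evaluate φ at each world:
  0 (successors {1, 2, 3, 8}): φ is true.
  1 (successors {5, 7, 9}): φ is false.
  2 (successors {1, 3, 4, 5, 6, 7, 8, 9}): φ is true.
  3 (successors {0, 1, 6, 9}): φ is false.
  4 (successors {2, 5, 6, 7, 9}): φ is true.
  5 (successors {2, 3, 5, 6, 7}): φ is true.
  6 (successors {2, 3, 4, 5, 7, 8}): φ is true.
  7 (successors {1, 3, 4, 5, 6, 7}): φ is true.
  8 (successors {6, 7, 8}): φ is true.
  9 (successors {2, 4, 5}): φ is false.
For instance, at 4:
  At 4: p is false, []r is false, so p -> []r is true.
    At 4: []r requires r at every successor {2, 5, 6, 7, 9}.
      r fails at 5, so []r is false at 4.
Satisfying worlds: {0, 2, 4, 5, 6, 7, 8}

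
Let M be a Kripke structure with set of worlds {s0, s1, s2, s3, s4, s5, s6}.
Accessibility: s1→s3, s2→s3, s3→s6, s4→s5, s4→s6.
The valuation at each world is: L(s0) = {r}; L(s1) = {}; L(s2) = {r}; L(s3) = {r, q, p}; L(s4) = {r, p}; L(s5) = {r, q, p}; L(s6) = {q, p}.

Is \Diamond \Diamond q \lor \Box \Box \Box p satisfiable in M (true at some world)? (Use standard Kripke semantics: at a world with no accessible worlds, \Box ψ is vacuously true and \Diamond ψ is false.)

Yes

Let φ = \Diamond \Diamond q \lor \Box \Box \Box p. Evaluate φ at each world:
  s0 (successors ∅): φ is true.
  s1 (successors {s3}): φ is true.
  s2 (successors {s3}): φ is true.
  s3 (successors {s6}): φ is true.
  s4 (successors {s5, s6}): φ is true.
  s5 (successors ∅): φ is true.
  s6 (successors ∅): φ is true.
Detail at s0 (witness):
  At s0: \Diamond \Diamond q is false, \Box \Box \Box p is true, so \Diamond \Diamond q \lor \Box \Box \Box p is true.
    At s0: no accessible worlds, so \Diamond \Diamond q is false.
    At s0: no accessible worlds, so \Box \Box \Box p holds vacuously.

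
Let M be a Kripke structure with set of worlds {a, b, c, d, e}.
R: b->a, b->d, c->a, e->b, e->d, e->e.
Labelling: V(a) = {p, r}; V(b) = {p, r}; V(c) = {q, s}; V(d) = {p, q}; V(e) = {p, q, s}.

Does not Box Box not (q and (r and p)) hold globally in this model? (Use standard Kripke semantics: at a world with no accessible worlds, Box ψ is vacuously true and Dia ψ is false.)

Let φ = not Box Box not (q and (r and p)). Evaluate φ at each world:
  a (successors ∅): φ is false.
  b (successors {a, d}): φ is false.
  c (successors {a}): φ is false.
  d (successors ∅): φ is false.
  e (successors {b, d, e}): φ is false.
Detail at a (counterexample):
  At a: Box Box not (q and (r and p)) is true, so not Box Box not (q and (r and p)) is false.
    At a: no accessible worlds, so Box Box not (q and (r and p)) holds vacuously.

No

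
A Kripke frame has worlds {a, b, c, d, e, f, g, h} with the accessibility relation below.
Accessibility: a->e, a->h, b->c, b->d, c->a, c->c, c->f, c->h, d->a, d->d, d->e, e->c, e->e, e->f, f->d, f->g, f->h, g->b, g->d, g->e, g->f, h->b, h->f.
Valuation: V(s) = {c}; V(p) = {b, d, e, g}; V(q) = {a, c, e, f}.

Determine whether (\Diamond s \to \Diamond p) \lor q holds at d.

At d: \Diamond s \to \Diamond p is true, q is false, so (\Diamond s \to \Diamond p) \lor q is true.
  At d: \Diamond s is false, \Diamond p is true, so \Diamond s \to \Diamond p is true.
    At d: \Diamond s requires s at some successor in {a, d, e}.
      At a: s is false.
      At d: s is false.
      At e: s is false.
    So \Diamond s is false at d.
    At d: \Diamond p requires p at some successor in {a, d, e}.
      p holds at d, so \Diamond p is true at d.

Yes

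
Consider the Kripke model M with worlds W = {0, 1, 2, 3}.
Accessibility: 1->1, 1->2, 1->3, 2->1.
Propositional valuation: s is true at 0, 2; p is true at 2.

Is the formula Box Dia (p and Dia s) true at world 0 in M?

Yes

Recall that Box ψ holds at a world iff ψ holds at every accessible world, and Dia ψ holds iff ψ holds at some accessible world.
At 0: no accessible worlds, so Box Dia (p and Dia s) holds vacuously.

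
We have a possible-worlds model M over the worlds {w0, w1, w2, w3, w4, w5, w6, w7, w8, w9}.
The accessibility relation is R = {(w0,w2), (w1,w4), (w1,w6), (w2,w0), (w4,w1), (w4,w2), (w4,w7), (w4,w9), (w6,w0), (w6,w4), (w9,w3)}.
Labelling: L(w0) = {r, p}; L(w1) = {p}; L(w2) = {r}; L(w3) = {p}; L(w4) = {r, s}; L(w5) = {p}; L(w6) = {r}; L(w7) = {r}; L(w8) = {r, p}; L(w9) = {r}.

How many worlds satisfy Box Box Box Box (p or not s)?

7

Let φ = Box Box Box Box (p or not s). Evaluate φ at each world:
  w0 (successors {w2}): φ is true.
  w1 (successors {w4, w6}): φ is false.
  w2 (successors {w0}): φ is true.
  w3 (successors ∅): φ is true.
  w4 (successors {w1, w2, w7, w9}): φ is false.
  w5 (successors ∅): φ is true.
  w6 (successors {w0, w4}): φ is false.
  w7 (successors ∅): φ is true.
  w8 (successors ∅): φ is true.
  w9 (successors {w3}): φ is true.
For instance, at w6:
  At w6: Box Box Box Box (p or not s) requires Box Box Box (p or not s) at every successor {w0, w4}.
    Box Box Box (p or not s) fails at w4, so Box Box Box Box (p or not s) is false at w6.
      At w4: Box Box Box (p or not s) requires Box Box (p or not s) at every successor {w1, w2, w7, w9}.
        Box Box (p or not s) fails at w1, so Box Box Box (p or not s) is false at w4.
Satisfying worlds: {w0, w2, w3, w5, w7, w8, w9}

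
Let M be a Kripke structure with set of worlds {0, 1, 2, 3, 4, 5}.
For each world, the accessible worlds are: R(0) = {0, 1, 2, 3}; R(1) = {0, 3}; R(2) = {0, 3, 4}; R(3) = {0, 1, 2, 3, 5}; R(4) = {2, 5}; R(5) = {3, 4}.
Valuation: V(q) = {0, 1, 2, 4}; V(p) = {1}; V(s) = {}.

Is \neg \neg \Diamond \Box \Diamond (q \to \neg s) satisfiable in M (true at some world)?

Let φ = \neg \neg \Diamond \Box \Diamond (q \to \neg s). Evaluate φ at each world:
  0 (successors {0, 1, 2, 3}): φ is true.
  1 (successors {0, 3}): φ is true.
  2 (successors {0, 3, 4}): φ is true.
  3 (successors {0, 1, 2, 3, 5}): φ is true.
  4 (successors {2, 5}): φ is true.
  5 (successors {3, 4}): φ is true.
Detail at 0 (witness):
  At 0: \neg \Diamond \Box \Diamond (q \to \neg s) is false, so \neg \neg \Diamond \Box \Diamond (q \to \neg s) is true.
    At 0: \Diamond \Box \Diamond (q \to \neg s) is true, so \neg \Diamond \Box \Diamond (q \to \neg s) is false.
      At 0: \Diamond \Box \Diamond (q \to \neg s) requires \Box \Diamond (q \to \neg s) at some successor in {0, 1, 2, 3}.
        \Box \Diamond (q \to \neg s) holds at 0, so \Diamond \Box \Diamond (q \to \neg s) is true at 0.

Yes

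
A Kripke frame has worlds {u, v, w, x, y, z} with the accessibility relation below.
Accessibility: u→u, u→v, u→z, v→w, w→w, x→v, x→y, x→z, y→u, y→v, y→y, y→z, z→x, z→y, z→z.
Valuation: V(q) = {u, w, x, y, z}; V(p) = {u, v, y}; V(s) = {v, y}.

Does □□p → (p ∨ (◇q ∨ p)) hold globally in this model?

Let φ = □□p → (p ∨ (◇q ∨ p)). Evaluate φ at each world:
  u (successors {u, v, z}): φ is true.
  v (successors {w}): φ is true.
  w (successors {w}): φ is true.
  x (successors {v, y, z}): φ is true.
  y (successors {u, v, y, z}): φ is true.
  z (successors {x, y, z}): φ is true.
For instance, at z:
  At z: □□p is false, p ∨ (◇q ∨ p) is true, so □□p → (p ∨ (◇q ∨ p)) is true.
    At z: □□p requires □p at every successor {x, y, z}.
      □p fails at x, so □□p is false at z.
    At z: p is false, ◇q ∨ p is true, so p ∨ (◇q ∨ p) is true.
      At z: ◇q is true, p is false, so ◇q ∨ p is true.

Yes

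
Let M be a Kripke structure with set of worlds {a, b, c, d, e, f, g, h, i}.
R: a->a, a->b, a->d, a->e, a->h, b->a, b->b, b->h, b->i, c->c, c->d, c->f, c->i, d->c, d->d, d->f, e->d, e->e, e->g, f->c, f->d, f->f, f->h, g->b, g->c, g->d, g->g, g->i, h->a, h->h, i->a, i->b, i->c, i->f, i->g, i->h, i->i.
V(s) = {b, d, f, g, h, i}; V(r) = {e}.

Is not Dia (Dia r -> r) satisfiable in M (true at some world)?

Let φ = not Dia (Dia r -> r). Evaluate φ at each world:
  a (successors {a, b, d, e, h}): φ is false.
  b (successors {a, b, h, i}): φ is false.
  c (successors {c, d, f, i}): φ is false.
  d (successors {c, d, f}): φ is false.
  e (successors {d, e, g}): φ is false.
  f (successors {c, d, f, h}): φ is false.
  g (successors {b, c, d, g, i}): φ is false.
  h (successors {a, h}): φ is false.
  i (successors {a, b, c, f, g, h, i}): φ is false.
For instance, at g:
  At g: Dia (Dia r -> r) is true, so not Dia (Dia r -> r) is false.
    At g: Dia (Dia r -> r) requires Dia r -> r at some successor in {b, c, d, g, i}.
      Dia r -> r holds at b, so Dia (Dia r -> r) is true at g.

No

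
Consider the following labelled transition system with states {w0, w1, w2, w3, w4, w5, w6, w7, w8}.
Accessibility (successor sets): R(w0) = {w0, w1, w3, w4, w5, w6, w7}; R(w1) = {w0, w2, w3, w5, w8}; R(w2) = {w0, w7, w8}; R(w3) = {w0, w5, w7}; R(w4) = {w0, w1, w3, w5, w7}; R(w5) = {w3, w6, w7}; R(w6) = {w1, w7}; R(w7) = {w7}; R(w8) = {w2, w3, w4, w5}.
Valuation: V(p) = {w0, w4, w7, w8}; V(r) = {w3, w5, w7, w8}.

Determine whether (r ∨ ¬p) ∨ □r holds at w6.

Recall that □ψ holds at a world iff ψ holds at every accessible world, and ◇ψ holds iff ψ holds at some accessible world.
At w6: r ∨ ¬p is true, □r is false, so (r ∨ ¬p) ∨ □r is true.
  At w6: □r requires r at every successor {w1, w7}.
    r fails at w1, so □r is false at w6.

Yes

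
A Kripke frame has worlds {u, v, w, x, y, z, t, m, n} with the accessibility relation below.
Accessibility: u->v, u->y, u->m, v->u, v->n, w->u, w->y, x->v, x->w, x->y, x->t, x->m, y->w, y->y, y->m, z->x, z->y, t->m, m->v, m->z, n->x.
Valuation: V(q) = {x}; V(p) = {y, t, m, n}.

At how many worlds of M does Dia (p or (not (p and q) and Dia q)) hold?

8

Let φ = Dia (p or (not (p and q) and Dia q)). Evaluate φ at each world:
  u (successors {v, y, m}): φ is true.
  v (successors {u, n}): φ is true.
  w (successors {u, y}): φ is true.
  x (successors {v, w, y, t, m}): φ is true.
  y (successors {w, y, m}): φ is true.
  z (successors {x, y}): φ is true.
  t (successors {m}): φ is true.
  m (successors {v, z}): φ is true.
  n (successors {x}): φ is false.
For instance, at y:
  At y: Dia (p or (not (p and q) and Dia q)) requires p or (not (p and q) and Dia q) at some successor in {w, y, m}.
    p or (not (p and q) and Dia q) holds at y, so Dia (p or (not (p and q) and Dia q)) is true at y.
      At y: p is true, not (p and q) and Dia q is false, so p or (not (p and q) and Dia q) is true.
Satisfying worlds: {u, v, w, x, y, z, t, m}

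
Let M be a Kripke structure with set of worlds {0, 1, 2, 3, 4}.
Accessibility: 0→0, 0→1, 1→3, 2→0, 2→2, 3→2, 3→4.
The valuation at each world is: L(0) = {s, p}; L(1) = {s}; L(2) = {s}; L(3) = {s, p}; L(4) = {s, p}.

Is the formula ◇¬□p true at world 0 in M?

Yes

At 0: ◇¬□p requires ¬□p at some successor in {0, 1}.
  ¬□p holds at 0, so ◇¬□p is true at 0.
    At 0: □p is false, so ¬□p is true.
      At 0: □p requires p at every successor {0, 1}.
        p fails at 1, so □p is false at 0.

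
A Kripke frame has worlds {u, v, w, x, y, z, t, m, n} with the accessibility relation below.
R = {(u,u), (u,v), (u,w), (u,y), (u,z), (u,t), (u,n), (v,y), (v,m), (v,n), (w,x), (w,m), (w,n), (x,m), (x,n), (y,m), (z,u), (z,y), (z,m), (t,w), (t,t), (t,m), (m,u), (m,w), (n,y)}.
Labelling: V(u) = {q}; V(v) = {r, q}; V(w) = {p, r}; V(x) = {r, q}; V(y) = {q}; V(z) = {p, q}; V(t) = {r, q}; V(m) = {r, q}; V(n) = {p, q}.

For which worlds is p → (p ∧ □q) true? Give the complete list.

u, v, w, x, y, z, t, m, n

Recall that □ψ holds at a world iff ψ holds at every accessible world, and ◇ψ holds iff ψ holds at some accessible world.
Let φ = p → (p ∧ □q). Evaluate φ at each world:
  u (successors {u, v, w, y, z, t, n}): φ is true.
  v (successors {y, m, n}): φ is true.
  w (successors {x, m, n}): φ is true.
  x (successors {m, n}): φ is true.
  y (successors {m}): φ is true.
  z (successors {u, y, m}): φ is true.
  t (successors {w, t, m}): φ is true.
  m (successors {u, w}): φ is true.
  n (successors {y}): φ is true.
For instance, at n:
  At n: p is true, p ∧ □q is true, so p → (p ∧ □q) is true.
    At n: p is true, □q is true, so p ∧ □q is true.
      At n: □q requires q at every successor {y}.
        At y: q is true.
      So □q is true at n.
Satisfying worlds: {u, v, w, x, y, z, t, m, n}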